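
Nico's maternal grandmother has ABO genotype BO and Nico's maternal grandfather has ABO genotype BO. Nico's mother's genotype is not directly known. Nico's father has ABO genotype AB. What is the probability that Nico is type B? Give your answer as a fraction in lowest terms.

Nico's mother's ABO genotype from BO × BO: 1/4 BB, 1/2 BO, 1/4 OO.
Crossing each possibility with the father AB and summing P(type B): 1/4·1/2 + 1/2·1/2 + 1/4·1/2 = 1/2.

1/2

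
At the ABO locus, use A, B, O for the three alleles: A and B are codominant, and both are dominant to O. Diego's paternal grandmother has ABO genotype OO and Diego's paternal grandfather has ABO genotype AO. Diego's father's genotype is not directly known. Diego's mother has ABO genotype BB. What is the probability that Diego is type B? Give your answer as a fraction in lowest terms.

3/4

Diego's father's ABO genotype from OO × AO: 1/2 AO, 1/2 OO.
Crossing each possibility with the mother BB and summing P(type B): 1/2·1/2 + 1/2·1 = 3/4.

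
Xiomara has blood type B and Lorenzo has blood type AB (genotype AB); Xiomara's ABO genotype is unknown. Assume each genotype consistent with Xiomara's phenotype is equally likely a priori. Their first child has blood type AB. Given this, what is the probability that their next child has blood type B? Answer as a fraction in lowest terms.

Possible genotypes: Xiomara ∈ {BB, BO}; Lorenzo ∈ {AB}.
Weight each parental genotype pair by prior × P(type-AB child):
  BB × AB: posterior weight 2/3; P(next child type B) = 1/2.
  BO × AB: posterior weight 1/3; P(next child type B) = 1/2.
Weighted sum = 1/2.

1/2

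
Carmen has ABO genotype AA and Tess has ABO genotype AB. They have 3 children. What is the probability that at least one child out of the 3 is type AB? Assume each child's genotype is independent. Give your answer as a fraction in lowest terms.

7/8

ABO cross AA × AB → 1/2 A, 1/2 AB.
So P(type AB) = 1/2 per child.
P(none) = (1/2)^3 = 1/8; P(at least one) = 1 − 1/8 = 7/8.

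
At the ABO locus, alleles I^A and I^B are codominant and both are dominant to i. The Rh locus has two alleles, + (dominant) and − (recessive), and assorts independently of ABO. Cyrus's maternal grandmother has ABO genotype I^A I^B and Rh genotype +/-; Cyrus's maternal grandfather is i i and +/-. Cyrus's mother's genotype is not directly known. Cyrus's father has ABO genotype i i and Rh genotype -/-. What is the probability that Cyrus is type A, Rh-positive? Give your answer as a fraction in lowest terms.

Cyrus's mother's ABO genotype from I^A I^B × i i: 1/2 I^A i, 1/2 I^B i.
Crossing each possibility with the father i i and summing P(type A): 1/2·1/2 + 1/2·0 = 1/4.
Similarly for Rh via the mother's Rh distribution: P(Rh+) = 1/2.
Independent loci: 1/4 × 1/2 = 1/8.

1/8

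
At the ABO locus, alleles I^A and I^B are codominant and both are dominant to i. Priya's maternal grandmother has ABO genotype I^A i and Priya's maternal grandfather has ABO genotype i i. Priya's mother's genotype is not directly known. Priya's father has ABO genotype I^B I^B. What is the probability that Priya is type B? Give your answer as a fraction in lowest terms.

Priya's mother's ABO genotype from I^A i × i i: 1/2 I^A i, 1/2 i i.
Crossing each possibility with the father I^B I^B and summing P(type B): 1/2·1/2 + 1/2·1 = 3/4.

3/4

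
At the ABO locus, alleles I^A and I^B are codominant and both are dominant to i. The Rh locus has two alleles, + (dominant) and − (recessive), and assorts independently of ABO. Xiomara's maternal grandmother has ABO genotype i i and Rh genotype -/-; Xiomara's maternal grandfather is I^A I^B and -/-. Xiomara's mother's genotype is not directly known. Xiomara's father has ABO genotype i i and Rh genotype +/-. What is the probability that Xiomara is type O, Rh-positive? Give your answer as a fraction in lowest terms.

1/4

Xiomara's mother's ABO genotype from i i × I^A I^B: 1/2 I^A i, 1/2 I^B i.
Crossing each possibility with the father i i and summing P(type O): 1/2·1/2 + 1/2·1/2 = 1/2.
Similarly for Rh via the mother's Rh distribution: P(Rh+) = 1/2.
Independent loci: 1/2 × 1/2 = 1/4.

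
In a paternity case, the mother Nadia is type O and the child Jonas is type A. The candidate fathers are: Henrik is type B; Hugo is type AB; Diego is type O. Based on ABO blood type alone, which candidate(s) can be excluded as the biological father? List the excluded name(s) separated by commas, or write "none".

A candidate is excluded only if no genotype consistent with his phenotype could produce a type A child with a type O mother.
Henrik (type B): no genotype consistent with that phenotype can produce a type-A child with a type-O mother.
Diego (type O): no genotype consistent with that phenotype can produce a type-A child with a type-O mother.

Henrik, Diego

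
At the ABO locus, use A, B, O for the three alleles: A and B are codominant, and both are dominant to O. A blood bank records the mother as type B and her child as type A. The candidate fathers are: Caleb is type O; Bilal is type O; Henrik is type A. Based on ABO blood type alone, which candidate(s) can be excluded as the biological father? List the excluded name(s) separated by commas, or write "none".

A candidate is excluded only if no genotype consistent with his phenotype could produce a type A child with a type B mother.
Caleb (type O): no genotype consistent with that phenotype can produce a type-A child with a type-B mother.
Bilal (type O): no genotype consistent with that phenotype can produce a type-A child with a type-B mother.

Caleb, Bilal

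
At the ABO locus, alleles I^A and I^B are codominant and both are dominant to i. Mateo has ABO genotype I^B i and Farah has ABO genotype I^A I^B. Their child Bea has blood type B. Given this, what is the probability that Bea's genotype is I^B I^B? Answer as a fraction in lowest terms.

1/2

Cross I^B i × I^A I^B → 1/4 I^A I^B, 1/4 I^A i, 1/4 I^B I^B, 1/4 I^B i.
Type-B genotypes among offspring: I^B I^B (1/4), I^B i (1/4); total 1/2.
P(I^B I^B | type B) = (1/4) / (1/2) = 1/2.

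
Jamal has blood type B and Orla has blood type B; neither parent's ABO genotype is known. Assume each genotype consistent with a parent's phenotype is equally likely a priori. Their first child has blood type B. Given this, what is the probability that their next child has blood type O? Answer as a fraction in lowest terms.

Possible genotypes: Jamal ∈ {BB, BO}; Orla ∈ {BB, BO}.
Weight each parental genotype pair by prior × P(type-B child):
  BB × BB: posterior weight 4/15; P(next child type O) = 0.
  BB × BO: posterior weight 4/15; P(next child type O) = 0.
  BO × BB: posterior weight 4/15; P(next child type O) = 0.
  BO × BO: posterior weight 1/5; P(next child type O) = 1/4.
Weighted sum = 1/20.

1/20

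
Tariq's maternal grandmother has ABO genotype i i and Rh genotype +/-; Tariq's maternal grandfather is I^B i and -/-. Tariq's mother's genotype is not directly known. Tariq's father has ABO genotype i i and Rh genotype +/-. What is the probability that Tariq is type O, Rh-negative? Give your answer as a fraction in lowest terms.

9/32

Tariq's mother's ABO genotype from i i × I^B i: 1/2 I^B i, 1/2 i i.
Crossing each possibility with the father i i and summing P(type O): 1/2·1/2 + 1/2·1 = 3/4.
Similarly for Rh via the mother's Rh distribution: P(Rh-) = 3/8.
Independent loci: 3/4 × 3/8 = 9/32.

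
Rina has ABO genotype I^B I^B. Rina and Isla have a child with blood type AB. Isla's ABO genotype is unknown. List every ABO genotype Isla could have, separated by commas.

For each candidate genotype of Isla, check whether crossing it with I^B I^B can produce every observed child phenotype.
  I^A I^A → possible child types {AB} ✓
  I^A I^B → possible child types {B, AB} ✓
  I^A i → possible child types {B, AB} ✓
  I^B I^B → possible child types {B} ✗
  I^B i → possible child types {B} ✗
  i i → possible child types {B} ✗

I^A I^A, I^A I^B, I^A i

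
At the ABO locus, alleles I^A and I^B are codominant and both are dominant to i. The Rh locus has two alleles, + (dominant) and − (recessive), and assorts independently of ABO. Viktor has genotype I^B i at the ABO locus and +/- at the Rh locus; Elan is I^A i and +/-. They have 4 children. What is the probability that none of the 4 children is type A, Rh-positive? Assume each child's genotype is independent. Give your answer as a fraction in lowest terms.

ABO cross I^B i × I^A i → 1/4 O, 1/4 A, 1/4 B, 1/4 AB.
Rh cross +/- × +/- → 3/4 Rh+, 1/4 Rh-; so P(type A, Rh-positive) = 1/4 × 3/4 = 3/16 per child.
P(not type A, Rh-positive) = 13/16 for one child; (13/16)^4 = 28561/65536.

28561/65536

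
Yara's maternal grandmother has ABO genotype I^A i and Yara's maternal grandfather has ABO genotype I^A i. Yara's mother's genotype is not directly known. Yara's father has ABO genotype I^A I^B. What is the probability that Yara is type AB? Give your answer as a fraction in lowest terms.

1/4

Yara's mother's ABO genotype from I^A i × I^A i: 1/4 I^A I^A, 1/2 I^A i, 1/4 i i.
Crossing each possibility with the father I^A I^B and summing P(type AB): 1/4·1/2 + 1/2·1/4 + 1/4·0 = 1/4.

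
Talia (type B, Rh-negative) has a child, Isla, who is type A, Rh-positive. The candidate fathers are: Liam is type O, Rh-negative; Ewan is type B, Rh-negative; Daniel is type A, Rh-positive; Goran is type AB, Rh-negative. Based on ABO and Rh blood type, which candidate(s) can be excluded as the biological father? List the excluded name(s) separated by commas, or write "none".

Liam, Ewan, Goran

A candidate is excluded only if no genotype consistent with his phenotype could produce a type A, Rh-positive child with a type B, Rh-negative mother.
Liam (type O, Rh-): no genotype consistent with that phenotype can produce a type-A Rh+ child with a type-B mother.
Ewan (type B, Rh-): no genotype consistent with that phenotype can produce a type-A Rh+ child with a type-B mother.
Goran (type AB, Rh-): no genotype consistent with that phenotype can produce a type-A Rh+ child with a type-B mother.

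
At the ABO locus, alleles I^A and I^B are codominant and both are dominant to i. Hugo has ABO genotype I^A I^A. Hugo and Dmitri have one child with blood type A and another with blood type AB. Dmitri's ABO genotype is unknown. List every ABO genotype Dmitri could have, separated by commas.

I^A I^B, I^B i

For each candidate genotype of Dmitri, check whether crossing it with I^A I^A can produce every observed child phenotype.
  I^A I^A → possible child types {A} ✗
  I^A I^B → possible child types {A, AB} ✓
  I^A i → possible child types {A} ✗
  I^B I^B → possible child types {AB} ✗
  I^B i → possible child types {A, AB} ✓
  i i → possible child types {A} ✗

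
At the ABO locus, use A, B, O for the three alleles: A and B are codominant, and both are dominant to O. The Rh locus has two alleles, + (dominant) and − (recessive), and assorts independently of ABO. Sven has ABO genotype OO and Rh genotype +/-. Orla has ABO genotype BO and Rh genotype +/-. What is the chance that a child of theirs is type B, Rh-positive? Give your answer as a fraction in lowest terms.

ABO cross OO × BO → offspring phenotypes: 1/2 O, 1/2 B.
Rh cross +/- × +/- → 3/4 Rh+, 1/4 Rh-.
Independent loci: P(type B, Rh-positive) = 1/2 × 3/4 = 3/8.

3/8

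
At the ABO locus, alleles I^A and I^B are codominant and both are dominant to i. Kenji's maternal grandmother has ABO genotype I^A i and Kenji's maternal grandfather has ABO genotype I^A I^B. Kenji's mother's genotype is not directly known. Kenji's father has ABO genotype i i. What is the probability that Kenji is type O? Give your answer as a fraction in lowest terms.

1/4

Kenji's mother's ABO genotype from I^A i × I^A I^B: 1/4 I^A I^A, 1/4 I^A I^B, 1/4 I^A i, 1/4 I^B i.
Crossing each possibility with the father i i and summing P(type O): 1/4·0 + 1/4·0 + 1/4·1/2 + 1/4·1/2 = 1/4.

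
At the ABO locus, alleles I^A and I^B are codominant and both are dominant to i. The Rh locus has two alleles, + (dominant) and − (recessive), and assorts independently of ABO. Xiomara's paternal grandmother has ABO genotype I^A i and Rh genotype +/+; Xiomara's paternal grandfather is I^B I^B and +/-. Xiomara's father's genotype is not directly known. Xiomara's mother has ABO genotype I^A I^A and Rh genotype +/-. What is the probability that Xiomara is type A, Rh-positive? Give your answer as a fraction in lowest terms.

7/16

Xiomara's father's ABO genotype from I^A i × I^B I^B: 1/2 I^A I^B, 1/2 I^B i.
Crossing each possibility with the mother I^A I^A and summing P(type A): 1/2·1/2 + 1/2·1/2 = 1/2.
Similarly for Rh via the father's Rh distribution: P(Rh+) = 7/8.
Independent loci: 1/2 × 7/8 = 7/16.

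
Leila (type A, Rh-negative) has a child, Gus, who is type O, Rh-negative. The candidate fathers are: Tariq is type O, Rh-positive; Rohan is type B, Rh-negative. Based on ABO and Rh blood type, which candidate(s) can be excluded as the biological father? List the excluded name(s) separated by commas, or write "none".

none

A candidate is excluded only if no genotype consistent with his phenotype could produce a type O, Rh-negative child with a type A, Rh-negative mother.
Every candidate has at least one consistent genotype combination, so none can be excluded.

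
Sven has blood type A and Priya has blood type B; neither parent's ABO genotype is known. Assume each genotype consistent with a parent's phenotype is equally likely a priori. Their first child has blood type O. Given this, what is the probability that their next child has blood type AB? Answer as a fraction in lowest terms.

1/4

Possible genotypes: Sven ∈ {AA, AO}; Priya ∈ {BB, BO}.
Weight each parental genotype pair by prior × P(type-O child):
  AO × BO: posterior weight 1; P(next child type AB) = 1/4.
Weighted sum = 1/4.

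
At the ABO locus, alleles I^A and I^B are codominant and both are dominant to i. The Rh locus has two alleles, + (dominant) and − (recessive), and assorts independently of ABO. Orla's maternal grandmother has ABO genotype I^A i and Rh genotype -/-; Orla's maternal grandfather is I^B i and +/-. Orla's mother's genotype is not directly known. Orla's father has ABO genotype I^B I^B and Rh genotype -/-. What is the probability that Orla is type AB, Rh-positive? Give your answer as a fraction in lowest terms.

1/16

Orla's mother's ABO genotype from I^A i × I^B i: 1/4 I^A I^B, 1/4 I^A i, 1/4 I^B i, 1/4 i i.
Crossing each possibility with the father I^B I^B and summing P(type AB): 1/4·1/2 + 1/4·1/2 + 1/4·0 + 1/4·0 = 1/4.
Similarly for Rh via the mother's Rh distribution: P(Rh+) = 1/4.
Independent loci: 1/4 × 1/4 = 1/16.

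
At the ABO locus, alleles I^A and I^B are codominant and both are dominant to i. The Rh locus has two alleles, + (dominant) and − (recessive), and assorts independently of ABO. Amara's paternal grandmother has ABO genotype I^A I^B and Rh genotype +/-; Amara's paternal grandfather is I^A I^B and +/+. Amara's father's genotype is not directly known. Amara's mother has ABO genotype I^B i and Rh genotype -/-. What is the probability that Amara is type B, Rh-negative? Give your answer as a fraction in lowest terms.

Amara's father's ABO genotype from I^A I^B × I^A I^B: 1/4 I^A I^A, 1/2 I^A I^B, 1/4 I^B I^B.
Crossing each possibility with the mother I^B i and summing P(type B): 1/4·0 + 1/2·1/2 + 1/4·1 = 1/2.
Similarly for Rh via the father's Rh distribution: P(Rh-) = 1/4.
Independent loci: 1/2 × 1/4 = 1/8.

1/8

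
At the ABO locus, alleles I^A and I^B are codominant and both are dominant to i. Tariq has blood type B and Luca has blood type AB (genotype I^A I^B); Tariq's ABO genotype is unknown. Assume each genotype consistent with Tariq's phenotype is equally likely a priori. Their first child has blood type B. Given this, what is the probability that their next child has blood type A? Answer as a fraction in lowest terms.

Possible genotypes: Tariq ∈ {I^B I^B, I^B i}; Luca ∈ {I^A I^B}.
Weight each parental genotype pair by prior × P(type-B child):
  I^B I^B × I^A I^B: posterior weight 1/2; P(next child type A) = 0.
  I^B i × I^A I^B: posterior weight 1/2; P(next child type A) = 1/4.
Weighted sum = 1/8.

1/8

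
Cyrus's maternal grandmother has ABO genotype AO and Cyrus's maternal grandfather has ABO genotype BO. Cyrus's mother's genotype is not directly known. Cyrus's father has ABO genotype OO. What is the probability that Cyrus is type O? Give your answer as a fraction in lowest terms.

Cyrus's mother's ABO genotype from AO × BO: 1/4 AB, 1/4 AO, 1/4 BO, 1/4 OO.
Crossing each possibility with the father OO and summing P(type O): 1/4·0 + 1/4·1/2 + 1/4·1/2 + 1/4·1 = 1/2.

1/2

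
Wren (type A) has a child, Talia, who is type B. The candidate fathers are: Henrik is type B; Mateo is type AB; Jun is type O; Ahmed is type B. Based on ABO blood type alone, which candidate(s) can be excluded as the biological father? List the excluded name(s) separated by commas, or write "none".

A candidate is excluded only if no genotype consistent with his phenotype could produce a type B child with a type A mother.
Jun (type O): no genotype consistent with that phenotype can produce a type-B child with a type-A mother.

Jun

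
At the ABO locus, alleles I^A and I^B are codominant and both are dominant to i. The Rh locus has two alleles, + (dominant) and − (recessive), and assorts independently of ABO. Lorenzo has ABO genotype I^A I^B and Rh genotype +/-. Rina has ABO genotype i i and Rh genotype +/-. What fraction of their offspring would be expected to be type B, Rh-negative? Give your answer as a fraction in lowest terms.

1/8

ABO cross I^A I^B × i i → offspring phenotypes: 1/2 A, 1/2 B.
Rh cross +/- × +/- → 3/4 Rh+, 1/4 Rh-.
Independent loci: P(type B, Rh-negative) = 1/2 × 1/4 = 1/8.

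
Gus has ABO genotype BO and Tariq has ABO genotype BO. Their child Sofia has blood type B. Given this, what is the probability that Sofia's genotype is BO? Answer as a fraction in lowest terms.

2/3

Cross BO × BO → 1/4 BB, 1/2 BO, 1/4 OO.
Type-B genotypes among offspring: BB (1/4), BO (1/2); total 3/4.
P(BO | type B) = (1/2) / (3/4) = 2/3.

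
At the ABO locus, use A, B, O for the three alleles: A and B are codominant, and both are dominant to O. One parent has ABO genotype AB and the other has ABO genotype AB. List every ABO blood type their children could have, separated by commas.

A, B, AB

Gametes from AB × AB give offspring ABO genotypes AA, AB, BB, i.e. phenotypes A, B, AB.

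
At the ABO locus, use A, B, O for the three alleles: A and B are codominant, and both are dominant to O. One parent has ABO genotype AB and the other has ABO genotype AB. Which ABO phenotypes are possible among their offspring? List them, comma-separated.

Gametes from AB × AB give offspring ABO genotypes AA, AB, BB, i.e. phenotypes A, B, AB.

A, B, AB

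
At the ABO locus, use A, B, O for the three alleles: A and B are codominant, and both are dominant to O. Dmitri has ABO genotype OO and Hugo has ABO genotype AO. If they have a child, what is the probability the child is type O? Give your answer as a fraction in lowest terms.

ABO cross OO × AO → offspring phenotypes: 1/2 O, 1/2 A.
So P(type O) = 1/2.

1/2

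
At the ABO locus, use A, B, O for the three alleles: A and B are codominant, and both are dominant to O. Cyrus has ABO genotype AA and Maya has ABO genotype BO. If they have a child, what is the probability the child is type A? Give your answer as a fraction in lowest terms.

ABO cross AA × BO → offspring phenotypes: 1/2 A, 1/2 AB.
So P(type A) = 1/2.

1/2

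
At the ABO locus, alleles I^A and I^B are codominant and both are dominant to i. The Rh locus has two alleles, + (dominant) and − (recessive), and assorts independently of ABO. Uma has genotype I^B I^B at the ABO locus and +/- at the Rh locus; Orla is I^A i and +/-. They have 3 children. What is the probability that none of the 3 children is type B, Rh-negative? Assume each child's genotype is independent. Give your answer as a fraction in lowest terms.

343/512

ABO cross I^B I^B × I^A i → 1/2 B, 1/2 AB.
Rh cross +/- × +/- → 3/4 Rh+, 1/4 Rh-; so P(type B, Rh-negative) = 1/2 × 1/4 = 1/8 per child.
P(not type B, Rh-negative) = 7/8 for one child; (7/8)^3 = 343/512.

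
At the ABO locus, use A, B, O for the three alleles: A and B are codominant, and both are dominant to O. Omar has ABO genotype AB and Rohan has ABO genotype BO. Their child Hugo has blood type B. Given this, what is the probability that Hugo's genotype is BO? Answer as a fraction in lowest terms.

Cross AB × BO → 1/4 AB, 1/4 AO, 1/4 BB, 1/4 BO.
Type-B genotypes among offspring: BB (1/4), BO (1/4); total 1/2.
P(BO | type B) = (1/4) / (1/2) = 1/2.

1/2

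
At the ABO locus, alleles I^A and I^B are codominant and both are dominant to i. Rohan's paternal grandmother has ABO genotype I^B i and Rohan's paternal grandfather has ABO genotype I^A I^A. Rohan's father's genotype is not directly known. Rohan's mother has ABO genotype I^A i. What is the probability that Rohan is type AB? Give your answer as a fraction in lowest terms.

1/8

Rohan's father's ABO genotype from I^B i × I^A I^A: 1/2 I^A I^B, 1/2 I^A i.
Crossing each possibility with the mother I^A i and summing P(type AB): 1/2·1/4 + 1/2·0 = 1/8.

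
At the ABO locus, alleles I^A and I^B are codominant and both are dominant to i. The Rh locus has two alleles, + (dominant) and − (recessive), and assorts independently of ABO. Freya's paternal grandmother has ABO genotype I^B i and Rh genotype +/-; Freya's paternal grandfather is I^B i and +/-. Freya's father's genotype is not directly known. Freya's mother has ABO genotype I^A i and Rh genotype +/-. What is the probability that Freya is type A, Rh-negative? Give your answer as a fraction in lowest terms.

1/16

Freya's father's ABO genotype from I^B i × I^B i: 1/4 I^B I^B, 1/2 I^B i, 1/4 i i.
Crossing each possibility with the mother I^A i and summing P(type A): 1/4·0 + 1/2·1/4 + 1/4·1/2 = 1/4.
Similarly for Rh via the father's Rh distribution: P(Rh-) = 1/4.
Independent loci: 1/4 × 1/4 = 1/16.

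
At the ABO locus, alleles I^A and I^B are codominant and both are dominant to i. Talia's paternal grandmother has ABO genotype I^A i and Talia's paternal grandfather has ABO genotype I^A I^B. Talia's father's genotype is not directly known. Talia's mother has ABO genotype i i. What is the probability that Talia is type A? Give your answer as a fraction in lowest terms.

Talia's father's ABO genotype from I^A i × I^A I^B: 1/4 I^A I^A, 1/4 I^A I^B, 1/4 I^A i, 1/4 I^B i.
Crossing each possibility with the mother i i and summing P(type A): 1/4·1 + 1/4·1/2 + 1/4·1/2 + 1/4·0 = 1/2.

1/2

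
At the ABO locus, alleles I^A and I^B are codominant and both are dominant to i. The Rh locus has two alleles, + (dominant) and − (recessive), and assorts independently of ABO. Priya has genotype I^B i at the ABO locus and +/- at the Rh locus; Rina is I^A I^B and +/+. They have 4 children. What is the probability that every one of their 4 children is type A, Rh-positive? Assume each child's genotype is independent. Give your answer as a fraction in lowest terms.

1/256

ABO cross I^B i × I^A I^B → 1/4 A, 1/2 B, 1/4 AB.
Rh cross +/- × +/+ → 1 Rh+; so P(type A, Rh-positive) = 1/4 × 1 = 1/4 per child.
All 4 independent: (1/4)^4 = 1/256.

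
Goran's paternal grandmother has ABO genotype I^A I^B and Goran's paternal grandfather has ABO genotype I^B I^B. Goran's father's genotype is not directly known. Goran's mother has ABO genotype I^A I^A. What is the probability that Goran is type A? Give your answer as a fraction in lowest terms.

1/4

Goran's father's ABO genotype from I^A I^B × I^B I^B: 1/2 I^A I^B, 1/2 I^B I^B.
Crossing each possibility with the mother I^A I^A and summing P(type A): 1/2·1/2 + 1/2·0 = 1/4.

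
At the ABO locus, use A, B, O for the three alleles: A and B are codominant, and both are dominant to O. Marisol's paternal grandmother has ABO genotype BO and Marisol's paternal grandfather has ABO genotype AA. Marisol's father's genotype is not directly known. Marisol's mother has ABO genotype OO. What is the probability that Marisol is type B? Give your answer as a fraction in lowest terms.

Marisol's father's ABO genotype from BO × AA: 1/2 AB, 1/2 AO.
Crossing each possibility with the mother OO and summing P(type B): 1/2·1/2 + 1/2·0 = 1/4.

1/4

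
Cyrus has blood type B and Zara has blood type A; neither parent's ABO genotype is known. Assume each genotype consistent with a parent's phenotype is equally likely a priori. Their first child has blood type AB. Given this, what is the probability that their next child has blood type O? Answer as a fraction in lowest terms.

1/36

Possible genotypes: Cyrus ∈ {BB, BO}; Zara ∈ {AA, AO}.
Weight each parental genotype pair by prior × P(type-AB child):
  BB × AA: posterior weight 4/9; P(next child type O) = 0.
  BB × AO: posterior weight 2/9; P(next child type O) = 0.
  BO × AA: posterior weight 2/9; P(next child type O) = 0.
  BO × AO: posterior weight 1/9; P(next child type O) = 1/4.
Weighted sum = 1/36.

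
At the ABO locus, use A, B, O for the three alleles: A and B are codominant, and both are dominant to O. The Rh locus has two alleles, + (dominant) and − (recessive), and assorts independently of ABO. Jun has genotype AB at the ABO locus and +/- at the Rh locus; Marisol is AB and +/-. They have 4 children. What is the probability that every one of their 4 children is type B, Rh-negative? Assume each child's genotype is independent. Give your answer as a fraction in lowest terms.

ABO cross AB × AB → 1/4 A, 1/4 B, 1/2 AB.
Rh cross +/- × +/- → 3/4 Rh+, 1/4 Rh-; so P(type B, Rh-negative) = 1/4 × 1/4 = 1/16 per child.
All 4 independent: (1/16)^4 = 1/65536.

1/65536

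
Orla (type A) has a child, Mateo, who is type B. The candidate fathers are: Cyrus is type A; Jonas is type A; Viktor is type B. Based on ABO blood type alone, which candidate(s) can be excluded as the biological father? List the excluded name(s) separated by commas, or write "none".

A candidate is excluded only if no genotype consistent with his phenotype could produce a type B child with a type A mother.
Cyrus (type A): no genotype consistent with that phenotype can produce a type-B child with a type-A mother.
Jonas (type A): no genotype consistent with that phenotype can produce a type-B child with a type-A mother.

Cyrus, Jonas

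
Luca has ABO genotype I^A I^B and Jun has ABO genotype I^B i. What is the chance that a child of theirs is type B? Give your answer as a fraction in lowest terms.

1/2

ABO cross I^A I^B × I^B i → offspring phenotypes: 1/4 A, 1/2 B, 1/4 AB.
So P(type B) = 1/2.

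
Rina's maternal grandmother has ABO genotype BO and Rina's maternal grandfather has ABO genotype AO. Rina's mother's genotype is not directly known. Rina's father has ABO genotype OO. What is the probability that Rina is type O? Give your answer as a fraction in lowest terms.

1/2

Rina's mother's ABO genotype from BO × AO: 1/4 AB, 1/4 AO, 1/4 BO, 1/4 OO.
Crossing each possibility with the father OO and summing P(type O): 1/4·0 + 1/4·1/2 + 1/4·1/2 + 1/4·1 = 1/2.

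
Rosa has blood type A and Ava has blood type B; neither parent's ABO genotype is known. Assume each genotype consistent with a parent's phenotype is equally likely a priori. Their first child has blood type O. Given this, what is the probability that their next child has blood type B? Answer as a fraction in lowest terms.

1/4

Possible genotypes: Rosa ∈ {AA, AO}; Ava ∈ {BB, BO}.
Weight each parental genotype pair by prior × P(type-O child):
  AO × BO: posterior weight 1; P(next child type B) = 1/4.
Weighted sum = 1/4.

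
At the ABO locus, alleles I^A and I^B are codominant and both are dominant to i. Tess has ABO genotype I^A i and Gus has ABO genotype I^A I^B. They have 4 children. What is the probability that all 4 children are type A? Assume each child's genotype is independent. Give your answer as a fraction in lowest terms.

1/16

ABO cross I^A i × I^A I^B → 1/2 A, 1/4 B, 1/4 AB.
So P(type A) = 1/2 per child.
All 4 independent: (1/2)^4 = 1/16.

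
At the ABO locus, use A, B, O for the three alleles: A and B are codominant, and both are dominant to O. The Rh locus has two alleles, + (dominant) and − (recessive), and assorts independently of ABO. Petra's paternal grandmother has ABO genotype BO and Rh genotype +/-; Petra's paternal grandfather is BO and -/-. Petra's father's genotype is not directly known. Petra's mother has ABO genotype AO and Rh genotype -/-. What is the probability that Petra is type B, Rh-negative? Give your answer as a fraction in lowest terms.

3/16

Petra's father's ABO genotype from BO × BO: 1/4 BB, 1/2 BO, 1/4 OO.
Crossing each possibility with the mother AO and summing P(type B): 1/4·1/2 + 1/2·1/4 + 1/4·0 = 1/4.
Similarly for Rh via the father's Rh distribution: P(Rh-) = 3/4.
Independent loci: 1/4 × 3/4 = 3/16.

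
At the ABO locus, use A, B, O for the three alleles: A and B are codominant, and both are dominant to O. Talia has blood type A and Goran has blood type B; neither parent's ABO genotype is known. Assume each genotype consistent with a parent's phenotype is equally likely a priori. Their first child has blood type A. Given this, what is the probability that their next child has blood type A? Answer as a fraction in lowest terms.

5/12

Possible genotypes: Talia ∈ {AA, AO}; Goran ∈ {BB, BO}.
Weight each parental genotype pair by prior × P(type-A child):
  AA × BO: posterior weight 2/3; P(next child type A) = 1/2.
  AO × BO: posterior weight 1/3; P(next child type A) = 1/4.
Weighted sum = 5/12.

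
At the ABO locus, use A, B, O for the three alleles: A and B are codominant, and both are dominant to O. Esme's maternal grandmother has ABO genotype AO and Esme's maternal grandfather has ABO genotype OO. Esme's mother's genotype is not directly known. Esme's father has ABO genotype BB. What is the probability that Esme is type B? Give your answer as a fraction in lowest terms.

Esme's mother's ABO genotype from AO × OO: 1/2 AO, 1/2 OO.
Crossing each possibility with the father BB and summing P(type B): 1/2·1/2 + 1/2·1 = 3/4.

3/4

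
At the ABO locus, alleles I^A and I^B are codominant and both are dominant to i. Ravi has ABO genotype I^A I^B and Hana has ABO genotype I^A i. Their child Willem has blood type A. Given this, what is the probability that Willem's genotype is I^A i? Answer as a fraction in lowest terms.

1/2

Cross I^A I^B × I^A i → 1/4 I^A I^A, 1/4 I^A I^B, 1/4 I^A i, 1/4 I^B i.
Type-A genotypes among offspring: I^A I^A (1/4), I^A i (1/4); total 1/2.
P(I^A i | type A) = (1/4) / (1/2) = 1/2.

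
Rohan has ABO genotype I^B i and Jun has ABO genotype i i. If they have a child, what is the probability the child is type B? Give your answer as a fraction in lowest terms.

1/2

ABO cross I^B i × i i → offspring phenotypes: 1/2 O, 1/2 B.
So P(type B) = 1/2.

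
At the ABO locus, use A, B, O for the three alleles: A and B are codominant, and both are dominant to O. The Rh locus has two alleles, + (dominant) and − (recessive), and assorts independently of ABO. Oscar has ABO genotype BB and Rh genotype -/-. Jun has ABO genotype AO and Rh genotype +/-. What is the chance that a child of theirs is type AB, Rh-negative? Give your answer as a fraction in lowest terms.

ABO cross BB × AO → offspring phenotypes: 1/2 B, 1/2 AB.
Rh cross -/- × +/- → 1/2 Rh+, 1/2 Rh-.
Independent loci: P(type AB, Rh-negative) = 1/2 × 1/2 = 1/4.

1/4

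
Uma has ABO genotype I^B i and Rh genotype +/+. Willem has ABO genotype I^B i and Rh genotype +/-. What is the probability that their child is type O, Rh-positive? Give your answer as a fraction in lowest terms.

ABO cross I^B i × I^B i → offspring phenotypes: 1/4 O, 3/4 B.
Rh cross +/+ × +/- → 1 Rh+.
Independent loci: P(type O, Rh-positive) = 1/4 × 1 = 1/4.

1/4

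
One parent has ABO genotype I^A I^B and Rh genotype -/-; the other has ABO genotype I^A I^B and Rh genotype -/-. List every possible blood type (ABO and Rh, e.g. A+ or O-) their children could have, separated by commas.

Gametes from I^A I^B × I^A I^B give offspring ABO genotypes I^A I^A, I^A I^B, I^B I^B, i.e. phenotypes A, B, AB.
Rh cross -/- × -/- → phenotypes Rh-.
Combining independently: A-, B-, AB-.

A-, B-, AB-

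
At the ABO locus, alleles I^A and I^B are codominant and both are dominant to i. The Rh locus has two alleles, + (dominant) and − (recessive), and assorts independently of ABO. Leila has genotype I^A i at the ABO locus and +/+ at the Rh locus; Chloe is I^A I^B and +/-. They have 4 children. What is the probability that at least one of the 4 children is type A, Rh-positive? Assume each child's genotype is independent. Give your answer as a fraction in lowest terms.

15/16

ABO cross I^A i × I^A I^B → 1/2 A, 1/4 B, 1/4 AB.
Rh cross +/+ × +/- → 1 Rh+; so P(type A, Rh-positive) = 1/2 × 1 = 1/2 per child.
P(none) = (1/2)^4 = 1/16; P(at least one) = 1 − 1/16 = 15/16.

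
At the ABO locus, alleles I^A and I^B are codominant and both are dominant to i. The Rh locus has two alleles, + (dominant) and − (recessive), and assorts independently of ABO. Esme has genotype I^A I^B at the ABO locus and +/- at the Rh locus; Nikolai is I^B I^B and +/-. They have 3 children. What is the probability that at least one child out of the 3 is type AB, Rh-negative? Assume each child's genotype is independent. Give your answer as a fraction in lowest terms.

ABO cross I^A I^B × I^B I^B → 1/2 B, 1/2 AB.
Rh cross +/- × +/- → 3/4 Rh+, 1/4 Rh-; so P(type AB, Rh-negative) = 1/2 × 1/4 = 1/8 per child.
P(none) = (7/8)^3 = 343/512; P(at least one) = 1 − 343/512 = 169/512.

169/512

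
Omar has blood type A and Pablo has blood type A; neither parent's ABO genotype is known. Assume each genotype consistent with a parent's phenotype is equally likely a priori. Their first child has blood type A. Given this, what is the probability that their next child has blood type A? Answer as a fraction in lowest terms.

Possible genotypes: Omar ∈ {I^A I^A, I^A i}; Pablo ∈ {I^A I^A, I^A i}.
Weight each parental genotype pair by prior × P(type-A child):
  I^A I^A × I^A I^A: posterior weight 4/15; P(next child type A) = 1.
  I^A I^A × I^A i: posterior weight 4/15; P(next child type A) = 1.
  I^A i × I^A I^A: posterior weight 4/15; P(next child type A) = 1.
  I^A i × I^A i: posterior weight 1/5; P(next child type A) = 3/4.
Weighted sum = 19/20.

19/20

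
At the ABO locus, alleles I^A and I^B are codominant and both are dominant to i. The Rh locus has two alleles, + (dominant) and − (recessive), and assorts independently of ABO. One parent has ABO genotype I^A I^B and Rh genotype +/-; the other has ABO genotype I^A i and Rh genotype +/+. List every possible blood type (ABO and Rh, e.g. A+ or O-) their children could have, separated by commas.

Gametes from I^A I^B × I^A i give offspring ABO genotypes I^A I^A, I^A I^B, I^A i, I^B i, i.e. phenotypes A, B, AB.
Rh cross +/- × +/+ → phenotypes Rh+.
Combining independently: A+, B+, AB+.

A+, B+, AB+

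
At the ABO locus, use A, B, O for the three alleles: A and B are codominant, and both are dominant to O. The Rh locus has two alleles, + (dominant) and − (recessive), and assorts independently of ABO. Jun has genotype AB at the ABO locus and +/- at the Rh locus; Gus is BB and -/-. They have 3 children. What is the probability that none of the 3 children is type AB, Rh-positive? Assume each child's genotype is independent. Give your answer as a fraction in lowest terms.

ABO cross AB × BB → 1/2 B, 1/2 AB.
Rh cross +/- × -/- → 1/2 Rh+, 1/2 Rh-; so P(type AB, Rh-positive) = 1/2 × 1/2 = 1/4 per child.
P(not type AB, Rh-positive) = 3/4 for one child; (3/4)^3 = 27/64.

27/64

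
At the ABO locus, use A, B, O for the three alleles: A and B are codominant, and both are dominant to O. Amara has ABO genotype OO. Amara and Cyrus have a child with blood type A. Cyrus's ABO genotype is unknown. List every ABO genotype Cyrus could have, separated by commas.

AA, AB, AO

For each candidate genotype of Cyrus, check whether crossing it with OO can produce every observed child phenotype.
  AA → possible child types {A} ✓
  AB → possible child types {A, B} ✓
  AO → possible child types {O, A} ✓
  BB → possible child types {B} ✗
  BO → possible child types {O, B} ✗
  OO → possible child types {O} ✗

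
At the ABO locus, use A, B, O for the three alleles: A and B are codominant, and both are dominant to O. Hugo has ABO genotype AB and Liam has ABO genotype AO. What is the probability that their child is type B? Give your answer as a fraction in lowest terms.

ABO cross AB × AO → offspring phenotypes: 1/2 A, 1/4 B, 1/4 AB.
So P(type B) = 1/4.

1/4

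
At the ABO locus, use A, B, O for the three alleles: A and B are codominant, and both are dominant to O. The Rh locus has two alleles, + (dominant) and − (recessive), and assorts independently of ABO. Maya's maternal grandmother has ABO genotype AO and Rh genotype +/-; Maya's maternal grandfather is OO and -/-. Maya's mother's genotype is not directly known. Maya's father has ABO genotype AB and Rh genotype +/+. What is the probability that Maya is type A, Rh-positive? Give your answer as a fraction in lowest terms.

Maya's mother's ABO genotype from AO × OO: 1/2 AO, 1/2 OO.
Crossing each possibility with the father AB and summing P(type A): 1/2·1/2 + 1/2·1/2 = 1/2.
Similarly for Rh via the mother's Rh distribution: P(Rh+) = 1.
Independent loci: 1/2 × 1 = 1/2.

1/2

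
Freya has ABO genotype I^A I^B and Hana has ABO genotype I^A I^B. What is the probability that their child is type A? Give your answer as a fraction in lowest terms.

ABO cross I^A I^B × I^A I^B → offspring phenotypes: 1/4 A, 1/4 B, 1/2 AB.
So P(type A) = 1/4.

1/4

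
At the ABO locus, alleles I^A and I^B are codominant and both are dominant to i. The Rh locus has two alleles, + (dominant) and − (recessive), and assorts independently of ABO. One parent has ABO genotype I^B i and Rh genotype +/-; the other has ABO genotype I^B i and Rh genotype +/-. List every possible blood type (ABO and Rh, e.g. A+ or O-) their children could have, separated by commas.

O+, O-, B+, B-

Gametes from I^B i × I^B i give offspring ABO genotypes I^B I^B, I^B i, i i, i.e. phenotypes O, B.
Rh cross +/- × +/- → phenotypes Rh+, Rh-.
Combining independently: O+, O-, B+, B-.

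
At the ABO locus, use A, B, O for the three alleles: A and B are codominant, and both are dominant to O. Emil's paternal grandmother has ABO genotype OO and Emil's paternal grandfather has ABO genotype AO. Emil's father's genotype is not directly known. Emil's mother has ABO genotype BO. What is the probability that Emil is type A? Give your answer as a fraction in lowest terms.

1/8

Emil's father's ABO genotype from OO × AO: 1/2 AO, 1/2 OO.
Crossing each possibility with the mother BO and summing P(type A): 1/2·1/4 + 1/2·0 = 1/8.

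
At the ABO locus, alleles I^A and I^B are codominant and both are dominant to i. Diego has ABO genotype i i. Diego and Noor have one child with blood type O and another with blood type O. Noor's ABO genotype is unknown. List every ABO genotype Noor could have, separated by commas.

I^A i, I^B i, i i

For each candidate genotype of Noor, check whether crossing it with i i can produce every observed child phenotype.
  I^A I^A → possible child types {A} ✗
  I^A I^B → possible child types {A, B} ✗
  I^A i → possible child types {O, A} ✓
  I^B I^B → possible child types {B} ✗
  I^B i → possible child types {O, B} ✓
  i i → possible child types {O} ✓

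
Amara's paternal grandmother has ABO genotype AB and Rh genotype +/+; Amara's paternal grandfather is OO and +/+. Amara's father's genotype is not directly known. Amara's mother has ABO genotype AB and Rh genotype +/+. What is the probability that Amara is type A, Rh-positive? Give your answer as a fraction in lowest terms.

3/8

Amara's father's ABO genotype from AB × OO: 1/2 AO, 1/2 BO.
Crossing each possibility with the mother AB and summing P(type A): 1/2·1/2 + 1/2·1/4 = 3/8.
Similarly for Rh via the father's Rh distribution: P(Rh+) = 1.
Independent loci: 3/8 × 1 = 3/8.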